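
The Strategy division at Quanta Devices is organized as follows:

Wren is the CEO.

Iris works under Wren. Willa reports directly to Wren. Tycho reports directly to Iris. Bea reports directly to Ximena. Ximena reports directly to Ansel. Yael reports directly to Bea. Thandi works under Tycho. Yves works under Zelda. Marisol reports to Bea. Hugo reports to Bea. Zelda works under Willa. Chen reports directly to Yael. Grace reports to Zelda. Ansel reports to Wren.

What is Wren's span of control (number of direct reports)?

3

Wren directly manages Willa, Ansel, Iris. That is 3 direct reports.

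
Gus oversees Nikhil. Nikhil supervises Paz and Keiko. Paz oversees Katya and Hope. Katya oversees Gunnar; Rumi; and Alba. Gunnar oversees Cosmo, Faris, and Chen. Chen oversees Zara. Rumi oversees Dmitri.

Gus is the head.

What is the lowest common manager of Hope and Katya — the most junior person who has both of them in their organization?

Paz

Hope's chain of managers is Paz, Nikhil, Gus. Katya's chain of managers is Paz, Nikhil, Gus. The first manager that appears in both chains is Paz.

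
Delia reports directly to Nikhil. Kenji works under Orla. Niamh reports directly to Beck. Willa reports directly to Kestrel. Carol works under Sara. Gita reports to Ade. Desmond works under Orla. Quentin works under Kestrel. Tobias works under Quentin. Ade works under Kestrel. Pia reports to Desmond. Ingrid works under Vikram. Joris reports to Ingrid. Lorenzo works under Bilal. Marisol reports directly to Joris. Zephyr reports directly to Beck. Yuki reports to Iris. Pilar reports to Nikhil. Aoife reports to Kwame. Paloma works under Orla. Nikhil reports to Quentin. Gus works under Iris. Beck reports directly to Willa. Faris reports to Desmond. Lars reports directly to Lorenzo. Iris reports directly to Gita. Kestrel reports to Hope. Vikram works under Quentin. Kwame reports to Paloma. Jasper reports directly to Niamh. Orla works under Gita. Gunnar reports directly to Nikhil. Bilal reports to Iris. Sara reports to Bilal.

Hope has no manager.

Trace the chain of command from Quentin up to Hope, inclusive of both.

Quentin -> Kestrel -> Hope

Quentin reports to Kestrel. Kestrel reports to Hope. Hope is at the top.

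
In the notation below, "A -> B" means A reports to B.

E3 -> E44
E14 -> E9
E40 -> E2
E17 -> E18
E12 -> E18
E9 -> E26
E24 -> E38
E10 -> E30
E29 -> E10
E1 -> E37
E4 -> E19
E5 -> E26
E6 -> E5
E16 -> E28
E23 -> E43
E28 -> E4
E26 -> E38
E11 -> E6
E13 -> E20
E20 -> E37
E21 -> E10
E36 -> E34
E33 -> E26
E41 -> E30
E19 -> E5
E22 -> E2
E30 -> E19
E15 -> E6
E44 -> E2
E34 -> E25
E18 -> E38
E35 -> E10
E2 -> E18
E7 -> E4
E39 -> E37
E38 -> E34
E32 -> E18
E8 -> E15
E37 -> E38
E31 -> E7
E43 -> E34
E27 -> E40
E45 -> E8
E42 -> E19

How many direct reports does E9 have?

1

E9 directly manages E14. That is 1 direct report.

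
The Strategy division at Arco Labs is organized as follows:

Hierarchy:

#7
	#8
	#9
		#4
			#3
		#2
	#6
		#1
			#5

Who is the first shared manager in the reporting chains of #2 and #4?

#9

#2's chain of managers is #9, #7. #4's chain of managers is #9, #7. The first manager that appears in both chains is #9.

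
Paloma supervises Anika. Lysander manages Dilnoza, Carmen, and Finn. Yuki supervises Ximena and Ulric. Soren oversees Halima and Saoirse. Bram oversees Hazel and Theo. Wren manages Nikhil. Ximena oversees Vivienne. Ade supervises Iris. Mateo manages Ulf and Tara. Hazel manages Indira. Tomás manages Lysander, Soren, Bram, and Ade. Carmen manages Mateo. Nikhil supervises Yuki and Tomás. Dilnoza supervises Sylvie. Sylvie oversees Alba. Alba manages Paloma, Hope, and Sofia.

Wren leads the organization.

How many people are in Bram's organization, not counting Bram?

Bram directly manages Hazel, Theo. Under Hazel: Indira (1). Theo has no reports. So Bram's organization is 2 direct reports plus everyone under them: 2 + 1 = 3.

3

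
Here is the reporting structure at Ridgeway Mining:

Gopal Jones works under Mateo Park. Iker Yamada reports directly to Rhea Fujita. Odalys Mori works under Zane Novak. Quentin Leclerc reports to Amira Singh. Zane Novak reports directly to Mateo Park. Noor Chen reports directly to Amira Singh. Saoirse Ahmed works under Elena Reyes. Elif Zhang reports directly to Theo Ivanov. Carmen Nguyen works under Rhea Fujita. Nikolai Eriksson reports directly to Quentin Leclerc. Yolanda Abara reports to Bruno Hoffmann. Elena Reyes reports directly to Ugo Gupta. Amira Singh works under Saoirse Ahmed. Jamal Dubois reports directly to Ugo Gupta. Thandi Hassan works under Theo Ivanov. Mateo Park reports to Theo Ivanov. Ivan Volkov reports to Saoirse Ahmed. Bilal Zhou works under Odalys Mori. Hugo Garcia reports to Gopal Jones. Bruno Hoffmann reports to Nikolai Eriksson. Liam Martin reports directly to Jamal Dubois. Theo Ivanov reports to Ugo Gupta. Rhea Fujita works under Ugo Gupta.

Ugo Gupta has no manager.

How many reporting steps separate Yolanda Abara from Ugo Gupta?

7

Chain from Yolanda Abara up to Ugo Gupta: Yolanda Abara → Bruno Hoffmann → Nikolai Eriksson → Quentin Leclerc → Amira Singh → Saoirse Ahmed → Elena Reyes → Ugo Gupta. That is 7 steps up, so Yolanda Abara is 7 levels below Ugo Gupta.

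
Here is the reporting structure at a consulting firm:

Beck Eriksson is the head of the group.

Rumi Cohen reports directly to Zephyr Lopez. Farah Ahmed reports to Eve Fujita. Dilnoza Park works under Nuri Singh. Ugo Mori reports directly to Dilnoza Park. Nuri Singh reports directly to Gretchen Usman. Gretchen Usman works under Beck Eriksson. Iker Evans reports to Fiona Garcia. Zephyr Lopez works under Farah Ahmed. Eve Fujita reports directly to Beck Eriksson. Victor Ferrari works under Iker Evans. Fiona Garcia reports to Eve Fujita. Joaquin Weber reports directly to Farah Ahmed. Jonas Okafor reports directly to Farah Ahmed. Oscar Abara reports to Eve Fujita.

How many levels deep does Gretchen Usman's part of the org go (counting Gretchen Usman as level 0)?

3

The longest chain under Gretchen Usman runs Gretchen Usman → Nuri Singh → Dilnoza Park → Ugo Mori, which is 3 levels below Gretchen Usman.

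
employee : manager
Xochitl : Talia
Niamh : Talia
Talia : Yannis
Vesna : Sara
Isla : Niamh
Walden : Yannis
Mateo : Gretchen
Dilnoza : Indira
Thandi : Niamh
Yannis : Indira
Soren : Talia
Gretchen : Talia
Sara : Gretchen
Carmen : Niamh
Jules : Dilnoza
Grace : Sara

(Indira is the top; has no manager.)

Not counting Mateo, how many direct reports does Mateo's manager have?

1

Mateo reports to Gretchen. Gretchen's other direct reports are Sara — 1 peer.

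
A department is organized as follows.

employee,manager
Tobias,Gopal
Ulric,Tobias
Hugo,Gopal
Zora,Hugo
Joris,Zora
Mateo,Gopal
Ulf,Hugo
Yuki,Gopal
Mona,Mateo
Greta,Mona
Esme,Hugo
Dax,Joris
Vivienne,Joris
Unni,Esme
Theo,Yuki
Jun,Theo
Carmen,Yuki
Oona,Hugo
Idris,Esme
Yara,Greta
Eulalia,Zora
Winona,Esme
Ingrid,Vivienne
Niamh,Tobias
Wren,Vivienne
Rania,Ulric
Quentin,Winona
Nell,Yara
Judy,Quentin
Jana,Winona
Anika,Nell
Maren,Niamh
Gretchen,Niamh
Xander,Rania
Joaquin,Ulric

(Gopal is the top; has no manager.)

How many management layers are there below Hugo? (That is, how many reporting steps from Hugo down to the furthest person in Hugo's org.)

The longest chain under Hugo runs Hugo → Esme → Winona → Quentin → Judy, which is 4 levels below Hugo.

4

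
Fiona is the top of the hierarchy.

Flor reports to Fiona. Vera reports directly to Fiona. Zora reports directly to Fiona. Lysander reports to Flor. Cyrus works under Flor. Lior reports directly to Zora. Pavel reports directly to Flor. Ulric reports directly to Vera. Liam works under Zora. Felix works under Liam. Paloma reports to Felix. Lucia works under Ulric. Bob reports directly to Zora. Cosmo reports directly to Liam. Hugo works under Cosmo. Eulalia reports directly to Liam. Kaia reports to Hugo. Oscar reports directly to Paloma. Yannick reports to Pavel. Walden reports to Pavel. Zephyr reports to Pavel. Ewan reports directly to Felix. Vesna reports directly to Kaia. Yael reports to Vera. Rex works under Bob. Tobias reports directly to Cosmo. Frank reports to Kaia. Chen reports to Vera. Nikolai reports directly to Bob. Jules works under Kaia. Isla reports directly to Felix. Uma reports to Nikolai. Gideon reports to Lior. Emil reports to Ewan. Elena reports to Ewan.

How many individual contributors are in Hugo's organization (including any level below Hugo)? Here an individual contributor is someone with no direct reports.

3

The people in Hugo's organization with no one reporting to them are Jules, Frank, Vesna. That is 3.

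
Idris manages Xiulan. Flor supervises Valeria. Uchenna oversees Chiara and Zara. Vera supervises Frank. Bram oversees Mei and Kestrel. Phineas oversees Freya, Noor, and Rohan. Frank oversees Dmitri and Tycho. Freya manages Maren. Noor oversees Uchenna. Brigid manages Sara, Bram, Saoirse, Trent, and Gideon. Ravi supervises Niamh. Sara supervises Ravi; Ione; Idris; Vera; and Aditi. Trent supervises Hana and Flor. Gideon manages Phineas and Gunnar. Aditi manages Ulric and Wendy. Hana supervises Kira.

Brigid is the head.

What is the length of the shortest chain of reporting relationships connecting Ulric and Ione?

Ulric is 2 levels below Sara, and Ione is 1 level below Sara (their lowest common manager). The shortest path runs up from Ulric to Sara and back down to Ione: 2 + 1 = 3 links.

3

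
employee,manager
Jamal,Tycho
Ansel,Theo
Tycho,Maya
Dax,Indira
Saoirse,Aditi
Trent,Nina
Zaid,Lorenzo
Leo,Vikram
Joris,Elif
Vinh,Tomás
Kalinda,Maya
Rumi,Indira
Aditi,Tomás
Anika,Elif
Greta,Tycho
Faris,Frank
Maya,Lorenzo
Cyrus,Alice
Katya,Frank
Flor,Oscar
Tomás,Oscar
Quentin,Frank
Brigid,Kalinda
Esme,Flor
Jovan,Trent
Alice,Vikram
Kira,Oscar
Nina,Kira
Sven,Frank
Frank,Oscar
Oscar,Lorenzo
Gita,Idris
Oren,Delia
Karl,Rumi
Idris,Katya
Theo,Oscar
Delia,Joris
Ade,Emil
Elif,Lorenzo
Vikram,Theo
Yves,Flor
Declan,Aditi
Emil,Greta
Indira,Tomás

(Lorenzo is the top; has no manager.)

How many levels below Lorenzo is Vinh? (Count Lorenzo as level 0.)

3

Chain from Vinh up to Lorenzo: Vinh → Tomás → Oscar → Lorenzo. That is 3 steps up, so Vinh is 3 levels below Lorenzo.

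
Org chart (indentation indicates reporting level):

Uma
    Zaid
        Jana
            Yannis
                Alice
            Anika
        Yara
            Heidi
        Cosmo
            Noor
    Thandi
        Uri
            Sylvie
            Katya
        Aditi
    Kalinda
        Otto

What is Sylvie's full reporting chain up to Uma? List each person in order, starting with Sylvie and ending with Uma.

Sylvie -> Uri -> Thandi -> Uma

Sylvie reports to Uri. Uri reports to Thandi. Thandi reports to Uma. Uma is at the top.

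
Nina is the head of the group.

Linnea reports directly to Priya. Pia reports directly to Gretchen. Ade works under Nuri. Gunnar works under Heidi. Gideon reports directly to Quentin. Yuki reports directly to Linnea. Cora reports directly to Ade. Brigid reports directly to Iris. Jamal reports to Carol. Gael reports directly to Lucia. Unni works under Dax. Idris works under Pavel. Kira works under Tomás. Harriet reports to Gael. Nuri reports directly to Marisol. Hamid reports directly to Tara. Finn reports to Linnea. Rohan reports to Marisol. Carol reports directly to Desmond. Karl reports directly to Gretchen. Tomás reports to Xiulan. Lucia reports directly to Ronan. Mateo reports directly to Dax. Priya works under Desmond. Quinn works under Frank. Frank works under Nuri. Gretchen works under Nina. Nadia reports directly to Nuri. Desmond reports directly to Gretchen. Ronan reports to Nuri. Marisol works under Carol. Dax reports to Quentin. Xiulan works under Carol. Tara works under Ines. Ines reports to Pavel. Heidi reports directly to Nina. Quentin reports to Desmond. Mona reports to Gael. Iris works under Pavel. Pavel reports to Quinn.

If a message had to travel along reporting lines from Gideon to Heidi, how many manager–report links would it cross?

5

Gideon is 4 levels below Nina, and Heidi is 1 level below Nina (their lowest common manager). The shortest path runs up from Gideon to Nina and back down to Heidi: 4 + 1 = 5 links.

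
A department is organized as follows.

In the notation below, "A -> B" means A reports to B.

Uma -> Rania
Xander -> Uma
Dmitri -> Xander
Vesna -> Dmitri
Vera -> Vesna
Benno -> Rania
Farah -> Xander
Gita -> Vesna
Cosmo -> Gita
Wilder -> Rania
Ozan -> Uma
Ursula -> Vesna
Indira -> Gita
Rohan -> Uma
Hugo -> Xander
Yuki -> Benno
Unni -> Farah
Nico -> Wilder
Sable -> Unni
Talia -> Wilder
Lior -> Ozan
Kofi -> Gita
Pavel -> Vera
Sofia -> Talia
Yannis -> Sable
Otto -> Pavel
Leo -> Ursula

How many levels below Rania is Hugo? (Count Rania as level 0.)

Chain from Hugo up to Rania: Hugo → Xander → Uma → Rania. That is 3 steps up, so Hugo is 3 levels below Rania.

3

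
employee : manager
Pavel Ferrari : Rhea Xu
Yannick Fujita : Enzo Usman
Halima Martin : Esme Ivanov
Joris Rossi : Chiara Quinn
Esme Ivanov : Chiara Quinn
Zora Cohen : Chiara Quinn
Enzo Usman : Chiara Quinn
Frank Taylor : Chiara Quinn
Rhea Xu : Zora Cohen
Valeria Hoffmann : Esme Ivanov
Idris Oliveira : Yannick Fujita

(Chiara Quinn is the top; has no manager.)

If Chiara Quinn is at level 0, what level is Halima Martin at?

2

Chain from Halima Martin up to Chiara Quinn: Halima Martin → Esme Ivanov → Chiara Quinn. That is 2 steps up, so Halima Martin is 2 levels below Chiara Quinn.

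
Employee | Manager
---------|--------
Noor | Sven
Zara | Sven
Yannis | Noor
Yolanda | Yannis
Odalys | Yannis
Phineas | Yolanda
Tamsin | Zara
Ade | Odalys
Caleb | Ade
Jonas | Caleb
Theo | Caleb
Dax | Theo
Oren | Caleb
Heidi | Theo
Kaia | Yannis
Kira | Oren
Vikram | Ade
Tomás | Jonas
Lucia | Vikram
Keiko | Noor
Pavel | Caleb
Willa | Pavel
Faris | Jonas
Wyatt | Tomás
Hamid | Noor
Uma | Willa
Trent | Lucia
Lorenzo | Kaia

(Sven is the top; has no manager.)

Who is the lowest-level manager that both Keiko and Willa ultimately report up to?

Noor

Keiko's chain of managers is Noor, Sven. Willa's chain of managers is Pavel, Caleb, Ade, Odalys, Yannis, Noor, Sven. The first manager that appears in both chains is Noor.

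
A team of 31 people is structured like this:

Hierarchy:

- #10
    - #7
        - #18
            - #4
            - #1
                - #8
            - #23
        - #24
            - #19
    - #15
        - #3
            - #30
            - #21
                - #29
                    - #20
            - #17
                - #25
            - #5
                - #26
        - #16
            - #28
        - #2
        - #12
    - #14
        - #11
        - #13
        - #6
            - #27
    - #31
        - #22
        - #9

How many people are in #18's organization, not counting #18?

#18 directly manages #4, #1, #23. #4 has no reports. Under #1: #8 (1). #23 has no reports. So #18's organization is 3 direct reports plus everyone under them: 1 + 2 + 1 = 4.

4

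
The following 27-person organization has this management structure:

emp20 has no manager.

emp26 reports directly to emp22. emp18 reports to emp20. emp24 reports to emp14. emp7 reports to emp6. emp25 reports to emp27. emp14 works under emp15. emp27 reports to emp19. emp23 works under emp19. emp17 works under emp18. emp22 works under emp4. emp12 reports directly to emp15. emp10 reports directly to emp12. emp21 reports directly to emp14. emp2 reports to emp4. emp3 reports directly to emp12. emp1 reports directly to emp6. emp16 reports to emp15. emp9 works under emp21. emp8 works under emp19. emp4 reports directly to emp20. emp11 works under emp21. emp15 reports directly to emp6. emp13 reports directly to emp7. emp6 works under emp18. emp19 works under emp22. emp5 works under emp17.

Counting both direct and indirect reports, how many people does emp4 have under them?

emp4 directly manages emp22, emp2. Under emp22: emp26, emp19, emp8, emp27, emp25, emp23 (6). emp2 has no reports. So emp4's organization is 2 direct reports plus everyone under them: 7 + 1 = 8.

8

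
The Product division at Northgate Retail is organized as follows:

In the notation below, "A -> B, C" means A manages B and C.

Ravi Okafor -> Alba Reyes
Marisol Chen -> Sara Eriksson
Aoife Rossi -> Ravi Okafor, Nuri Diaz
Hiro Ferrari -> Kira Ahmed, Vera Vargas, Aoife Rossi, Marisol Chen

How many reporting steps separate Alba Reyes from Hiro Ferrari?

Chain from Alba Reyes up to Hiro Ferrari: Alba Reyes → Ravi Okafor → Aoife Rossi → Hiro Ferrari. That is 3 steps up, so Alba Reyes is 3 levels below Hiro Ferrari.

3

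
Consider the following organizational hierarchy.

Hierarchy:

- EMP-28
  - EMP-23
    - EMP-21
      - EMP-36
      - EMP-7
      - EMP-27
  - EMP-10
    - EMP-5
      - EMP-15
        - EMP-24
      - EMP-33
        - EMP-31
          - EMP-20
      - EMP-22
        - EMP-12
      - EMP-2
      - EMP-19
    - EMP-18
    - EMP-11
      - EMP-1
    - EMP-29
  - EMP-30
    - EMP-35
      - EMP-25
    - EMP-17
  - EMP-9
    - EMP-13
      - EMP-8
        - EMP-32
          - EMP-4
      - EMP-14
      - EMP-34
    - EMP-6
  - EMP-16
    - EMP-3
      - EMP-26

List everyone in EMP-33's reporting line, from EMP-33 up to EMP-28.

EMP-33 reports to EMP-5. EMP-5 reports to EMP-10. EMP-10 reports to EMP-28. EMP-28 is at the top.

EMP-33 -> EMP-5 -> EMP-10 -> EMP-28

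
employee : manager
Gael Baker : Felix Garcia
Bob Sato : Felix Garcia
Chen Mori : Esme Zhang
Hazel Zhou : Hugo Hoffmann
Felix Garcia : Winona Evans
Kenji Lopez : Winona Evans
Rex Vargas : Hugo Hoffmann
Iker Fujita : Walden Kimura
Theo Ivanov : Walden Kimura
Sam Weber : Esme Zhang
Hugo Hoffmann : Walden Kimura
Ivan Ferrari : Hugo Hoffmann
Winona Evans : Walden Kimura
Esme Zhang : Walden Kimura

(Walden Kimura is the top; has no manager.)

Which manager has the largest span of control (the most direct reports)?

Walden Kimura

Direct-report counts: Walden Kimura has 5; Hugo Hoffmann has 3; Winona Evans has 2; Felix Garcia has 2; Esme Zhang has 2. The largest is 5, held by Walden Kimura.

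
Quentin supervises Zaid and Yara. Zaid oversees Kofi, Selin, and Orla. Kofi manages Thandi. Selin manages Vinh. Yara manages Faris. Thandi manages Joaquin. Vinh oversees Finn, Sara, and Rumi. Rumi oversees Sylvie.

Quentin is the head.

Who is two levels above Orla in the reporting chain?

Orla reports to Zaid, and Zaid reports to Quentin. So Orla's skip-level manager is Quentin.

Quentin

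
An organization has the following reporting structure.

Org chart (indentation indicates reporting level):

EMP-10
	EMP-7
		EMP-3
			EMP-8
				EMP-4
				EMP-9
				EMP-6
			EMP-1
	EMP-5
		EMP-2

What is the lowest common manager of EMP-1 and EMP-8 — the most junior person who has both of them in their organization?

EMP-1's chain of managers is EMP-3, EMP-7, EMP-10. EMP-8's chain of managers is EMP-3, EMP-7, EMP-10. The first manager that appears in both chains is EMP-3.

EMP-3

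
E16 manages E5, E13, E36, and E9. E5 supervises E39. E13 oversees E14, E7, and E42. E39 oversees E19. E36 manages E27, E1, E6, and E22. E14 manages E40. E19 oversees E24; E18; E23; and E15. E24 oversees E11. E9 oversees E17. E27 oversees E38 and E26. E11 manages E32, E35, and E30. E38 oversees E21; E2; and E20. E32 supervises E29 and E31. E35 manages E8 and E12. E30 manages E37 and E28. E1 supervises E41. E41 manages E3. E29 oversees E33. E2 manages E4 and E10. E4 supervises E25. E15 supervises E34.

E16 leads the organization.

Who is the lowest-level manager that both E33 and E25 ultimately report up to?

E16

E33's chain of managers is E29, E32, E11, E24, E19, E39, E5, E16. E25's chain of managers is E4, E2, E38, E27, E36, E16. The first manager that appears in both chains is E16.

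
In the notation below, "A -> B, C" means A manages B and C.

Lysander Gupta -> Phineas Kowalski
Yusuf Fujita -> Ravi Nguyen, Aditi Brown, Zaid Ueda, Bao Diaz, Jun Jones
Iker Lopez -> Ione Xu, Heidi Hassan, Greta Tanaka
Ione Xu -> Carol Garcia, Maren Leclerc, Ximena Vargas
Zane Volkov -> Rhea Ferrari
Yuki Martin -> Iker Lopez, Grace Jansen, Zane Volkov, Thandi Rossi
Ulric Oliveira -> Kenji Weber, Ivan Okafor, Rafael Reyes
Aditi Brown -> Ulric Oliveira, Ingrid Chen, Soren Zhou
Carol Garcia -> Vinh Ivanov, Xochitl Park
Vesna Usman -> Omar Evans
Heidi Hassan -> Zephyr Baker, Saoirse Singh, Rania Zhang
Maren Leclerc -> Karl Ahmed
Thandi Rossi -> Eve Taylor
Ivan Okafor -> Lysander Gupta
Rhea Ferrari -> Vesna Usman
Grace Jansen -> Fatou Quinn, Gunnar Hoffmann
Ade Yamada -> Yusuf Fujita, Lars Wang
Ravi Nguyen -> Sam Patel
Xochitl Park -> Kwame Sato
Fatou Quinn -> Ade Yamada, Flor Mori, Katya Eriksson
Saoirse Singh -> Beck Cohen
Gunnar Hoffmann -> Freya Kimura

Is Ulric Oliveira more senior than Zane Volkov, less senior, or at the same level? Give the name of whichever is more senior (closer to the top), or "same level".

Ulric Oliveira is 6 levels below Yuki Martin; Zane Volkov is 1. Zane Volkov is higher.

Zane Volkov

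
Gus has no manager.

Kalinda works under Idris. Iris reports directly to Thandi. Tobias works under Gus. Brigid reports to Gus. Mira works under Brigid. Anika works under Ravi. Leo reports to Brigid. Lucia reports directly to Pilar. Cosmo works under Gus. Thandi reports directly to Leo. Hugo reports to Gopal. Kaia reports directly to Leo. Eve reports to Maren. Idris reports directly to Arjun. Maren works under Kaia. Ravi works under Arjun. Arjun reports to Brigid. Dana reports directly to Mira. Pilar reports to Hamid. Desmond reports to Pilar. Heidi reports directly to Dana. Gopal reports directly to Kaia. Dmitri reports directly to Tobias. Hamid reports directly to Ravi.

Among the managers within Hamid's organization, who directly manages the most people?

Direct-report counts within Hamid's organization: Hamid has 1; Pilar has 2. The largest is 2, held by Pilar.

Pilar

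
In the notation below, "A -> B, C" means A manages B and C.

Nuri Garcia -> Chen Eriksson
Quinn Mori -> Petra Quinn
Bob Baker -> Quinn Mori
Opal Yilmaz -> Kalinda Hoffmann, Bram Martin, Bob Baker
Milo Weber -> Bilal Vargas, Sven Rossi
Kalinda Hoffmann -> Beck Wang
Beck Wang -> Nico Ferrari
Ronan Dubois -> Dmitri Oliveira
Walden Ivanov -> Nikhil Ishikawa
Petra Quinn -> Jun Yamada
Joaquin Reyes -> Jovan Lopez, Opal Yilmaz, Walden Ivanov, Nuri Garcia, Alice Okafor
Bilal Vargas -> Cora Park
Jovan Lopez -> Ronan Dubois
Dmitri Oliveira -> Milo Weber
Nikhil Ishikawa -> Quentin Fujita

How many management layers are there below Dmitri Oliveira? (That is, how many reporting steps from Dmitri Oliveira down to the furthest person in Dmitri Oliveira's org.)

The longest chain under Dmitri Oliveira runs Dmitri Oliveira → Milo Weber → Bilal Vargas → Cora Park, which is 3 levels below Dmitri Oliveira.

3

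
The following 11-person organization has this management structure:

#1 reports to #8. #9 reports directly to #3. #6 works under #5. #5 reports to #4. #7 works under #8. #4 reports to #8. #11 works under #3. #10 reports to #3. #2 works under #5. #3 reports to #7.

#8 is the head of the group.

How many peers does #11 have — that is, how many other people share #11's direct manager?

2

#11 reports to #3. #3's other direct reports are #9, #10 — 2 peers.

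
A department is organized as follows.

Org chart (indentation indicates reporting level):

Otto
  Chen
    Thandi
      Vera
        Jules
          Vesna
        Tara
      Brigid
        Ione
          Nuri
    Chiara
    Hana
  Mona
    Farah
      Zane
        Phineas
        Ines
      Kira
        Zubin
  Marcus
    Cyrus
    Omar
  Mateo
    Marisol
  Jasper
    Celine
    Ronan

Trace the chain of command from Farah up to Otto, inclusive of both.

Farah -> Mona -> Otto

Farah reports to Mona. Mona reports to Otto. Otto is at the top.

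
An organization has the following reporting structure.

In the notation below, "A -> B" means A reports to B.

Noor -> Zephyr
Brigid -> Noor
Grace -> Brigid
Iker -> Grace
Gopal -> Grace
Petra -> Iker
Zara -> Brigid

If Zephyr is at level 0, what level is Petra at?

5

Chain from Petra up to Zephyr: Petra → Iker → Grace → Brigid → Noor → Zephyr. That is 5 steps up, so Petra is 5 levels below Zephyr.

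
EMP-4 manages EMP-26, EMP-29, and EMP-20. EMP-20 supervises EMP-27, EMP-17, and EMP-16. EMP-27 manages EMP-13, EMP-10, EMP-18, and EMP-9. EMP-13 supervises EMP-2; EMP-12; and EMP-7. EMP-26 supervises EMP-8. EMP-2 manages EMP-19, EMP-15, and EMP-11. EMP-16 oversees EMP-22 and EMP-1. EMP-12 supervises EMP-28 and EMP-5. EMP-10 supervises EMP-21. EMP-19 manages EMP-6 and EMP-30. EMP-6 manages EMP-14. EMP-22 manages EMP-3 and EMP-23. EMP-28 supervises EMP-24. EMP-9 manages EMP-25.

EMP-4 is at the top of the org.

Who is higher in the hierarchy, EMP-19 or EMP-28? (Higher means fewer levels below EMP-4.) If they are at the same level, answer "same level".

Both EMP-19 and EMP-28 are 5 levels below EMP-4.

same level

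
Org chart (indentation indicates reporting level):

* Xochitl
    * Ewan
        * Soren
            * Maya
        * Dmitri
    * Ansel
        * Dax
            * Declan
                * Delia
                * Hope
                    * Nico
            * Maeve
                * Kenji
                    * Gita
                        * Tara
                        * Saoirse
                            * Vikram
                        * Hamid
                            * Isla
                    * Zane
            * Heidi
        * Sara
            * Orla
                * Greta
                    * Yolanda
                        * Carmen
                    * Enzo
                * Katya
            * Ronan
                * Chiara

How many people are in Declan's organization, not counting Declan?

3

Declan directly manages Delia, Hope. Delia has no reports. Under Hope: Nico (1). So Declan's organization is 2 direct reports plus everyone under them: 1 + 2 = 3.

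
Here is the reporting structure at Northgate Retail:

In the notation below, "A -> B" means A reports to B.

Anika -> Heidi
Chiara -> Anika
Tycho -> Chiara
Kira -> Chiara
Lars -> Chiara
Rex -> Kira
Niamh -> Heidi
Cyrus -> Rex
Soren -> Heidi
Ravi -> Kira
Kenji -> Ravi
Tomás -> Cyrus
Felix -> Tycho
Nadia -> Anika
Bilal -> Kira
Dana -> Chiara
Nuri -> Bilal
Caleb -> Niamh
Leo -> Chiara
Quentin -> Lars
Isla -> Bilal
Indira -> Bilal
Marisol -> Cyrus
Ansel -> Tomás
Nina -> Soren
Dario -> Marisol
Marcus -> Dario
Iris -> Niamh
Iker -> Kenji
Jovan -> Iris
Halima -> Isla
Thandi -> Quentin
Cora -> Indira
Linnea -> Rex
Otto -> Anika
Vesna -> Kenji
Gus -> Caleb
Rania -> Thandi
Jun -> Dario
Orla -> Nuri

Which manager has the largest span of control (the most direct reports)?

Chiara

Direct-report counts: Heidi has 3; Soren has 1; Niamh has 2; Iris has 1; Caleb has 1; Anika has 3; Chiara has 5; Lars has 1; Quentin has 1; Thandi has 1; Kira has 3; Bilal has 3; Indira has 1; Isla has 1; Nuri has 1; Ravi has 1; Kenji has 2; Rex has 2; Cyrus has 2; Marisol has 1; Dario has 2; Tomás has 1; Tycho has 1. The largest is 5, held by Chiara.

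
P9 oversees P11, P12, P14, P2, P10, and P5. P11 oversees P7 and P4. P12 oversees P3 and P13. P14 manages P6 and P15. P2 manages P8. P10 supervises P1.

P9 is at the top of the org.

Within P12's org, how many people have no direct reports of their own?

2

The people in P12's organization with no one reporting to them are P13, P3. That is 2.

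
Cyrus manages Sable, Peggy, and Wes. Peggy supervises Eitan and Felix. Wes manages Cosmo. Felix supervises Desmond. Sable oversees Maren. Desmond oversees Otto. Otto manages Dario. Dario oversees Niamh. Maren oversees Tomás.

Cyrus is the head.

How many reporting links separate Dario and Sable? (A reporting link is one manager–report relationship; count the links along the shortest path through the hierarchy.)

6

Dario is 5 levels below Cyrus, and Sable is 1 level below Cyrus (their lowest common manager). The shortest path runs up from Dario to Cyrus and back down to Sable: 5 + 1 = 6 links.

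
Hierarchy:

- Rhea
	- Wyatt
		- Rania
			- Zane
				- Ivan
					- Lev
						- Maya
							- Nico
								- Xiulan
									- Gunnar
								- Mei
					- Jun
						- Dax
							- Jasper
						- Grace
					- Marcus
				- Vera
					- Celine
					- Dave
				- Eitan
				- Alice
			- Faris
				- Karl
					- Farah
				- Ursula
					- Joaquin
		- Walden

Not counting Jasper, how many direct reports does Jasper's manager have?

Jasper reports to Dax, and Dax has no other direct reports. Jasper has 0 peers.

0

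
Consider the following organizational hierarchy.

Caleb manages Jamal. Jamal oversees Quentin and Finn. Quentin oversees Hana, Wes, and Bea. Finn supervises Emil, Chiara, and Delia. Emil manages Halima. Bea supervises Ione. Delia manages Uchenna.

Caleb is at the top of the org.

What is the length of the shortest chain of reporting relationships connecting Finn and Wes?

Finn is 1 level below Jamal, and Wes is 2 levels below Jamal (their lowest common manager). The shortest path runs up from Finn to Jamal and back down to Wes: 1 + 2 = 3 links.

3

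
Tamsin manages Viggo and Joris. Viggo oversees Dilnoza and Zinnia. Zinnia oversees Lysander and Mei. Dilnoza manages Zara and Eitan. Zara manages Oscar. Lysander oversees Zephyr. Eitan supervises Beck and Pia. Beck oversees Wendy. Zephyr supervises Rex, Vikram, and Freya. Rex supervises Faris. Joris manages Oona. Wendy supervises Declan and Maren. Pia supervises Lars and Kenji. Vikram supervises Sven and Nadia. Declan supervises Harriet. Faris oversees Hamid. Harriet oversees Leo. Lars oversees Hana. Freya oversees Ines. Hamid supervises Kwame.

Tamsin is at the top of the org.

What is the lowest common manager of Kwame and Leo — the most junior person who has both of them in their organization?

Kwame's chain of managers is Hamid, Faris, Rex, Zephyr, Lysander, Zinnia, Viggo, Tamsin. Leo's chain of managers is Harriet, Declan, Wendy, Beck, Eitan, Dilnoza, Viggo, Tamsin. The first manager that appears in both chains is Viggo.

Viggo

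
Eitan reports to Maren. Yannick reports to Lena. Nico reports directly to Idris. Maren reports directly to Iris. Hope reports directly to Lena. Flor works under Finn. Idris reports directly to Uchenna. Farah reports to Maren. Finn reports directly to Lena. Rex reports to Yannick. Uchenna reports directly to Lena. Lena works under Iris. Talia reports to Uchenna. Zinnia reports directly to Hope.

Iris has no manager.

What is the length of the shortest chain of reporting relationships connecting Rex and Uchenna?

3

Rex is 2 levels below Lena, and Uchenna is 1 level below Lena (their lowest common manager). The shortest path runs up from Rex to Lena and back down to Uchenna: 2 + 1 = 3 links.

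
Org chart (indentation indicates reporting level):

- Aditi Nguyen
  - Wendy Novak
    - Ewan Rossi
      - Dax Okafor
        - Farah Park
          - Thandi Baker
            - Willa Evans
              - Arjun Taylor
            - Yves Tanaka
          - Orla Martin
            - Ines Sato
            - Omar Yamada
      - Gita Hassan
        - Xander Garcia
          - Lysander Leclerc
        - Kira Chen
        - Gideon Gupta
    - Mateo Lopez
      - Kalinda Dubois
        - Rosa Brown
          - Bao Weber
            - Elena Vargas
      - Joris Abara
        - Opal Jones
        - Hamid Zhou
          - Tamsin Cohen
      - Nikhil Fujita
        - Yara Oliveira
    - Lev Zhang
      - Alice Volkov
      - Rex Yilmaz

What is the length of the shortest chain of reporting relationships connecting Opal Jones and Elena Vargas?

6

Opal Jones is 2 levels below Mateo Lopez, and Elena Vargas is 4 levels below Mateo Lopez (their lowest common manager). The shortest path runs up from Opal Jones to Mateo Lopez and back down to Elena Vargas: 2 + 4 = 6 links.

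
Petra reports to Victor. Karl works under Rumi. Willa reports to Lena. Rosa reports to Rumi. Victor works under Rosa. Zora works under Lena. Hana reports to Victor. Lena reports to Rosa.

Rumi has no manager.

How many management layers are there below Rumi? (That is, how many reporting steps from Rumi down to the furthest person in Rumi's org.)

3

The longest chain under Rumi runs Rumi → Rosa → Victor → Hana, which is 3 levels below Rumi.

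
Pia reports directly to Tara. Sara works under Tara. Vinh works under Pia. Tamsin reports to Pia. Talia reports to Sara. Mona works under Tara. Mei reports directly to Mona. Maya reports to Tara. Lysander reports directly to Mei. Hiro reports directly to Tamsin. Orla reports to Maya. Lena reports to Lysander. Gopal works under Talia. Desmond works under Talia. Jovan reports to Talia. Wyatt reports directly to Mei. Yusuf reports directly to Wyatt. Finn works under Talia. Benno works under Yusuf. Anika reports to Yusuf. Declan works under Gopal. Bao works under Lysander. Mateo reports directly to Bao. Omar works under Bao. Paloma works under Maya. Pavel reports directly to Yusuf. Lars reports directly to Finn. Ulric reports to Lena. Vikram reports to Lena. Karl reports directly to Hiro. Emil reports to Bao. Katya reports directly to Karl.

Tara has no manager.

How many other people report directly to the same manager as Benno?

Benno reports to Yusuf. Yusuf's other direct reports are Anika, Pavel — 2 peers.

2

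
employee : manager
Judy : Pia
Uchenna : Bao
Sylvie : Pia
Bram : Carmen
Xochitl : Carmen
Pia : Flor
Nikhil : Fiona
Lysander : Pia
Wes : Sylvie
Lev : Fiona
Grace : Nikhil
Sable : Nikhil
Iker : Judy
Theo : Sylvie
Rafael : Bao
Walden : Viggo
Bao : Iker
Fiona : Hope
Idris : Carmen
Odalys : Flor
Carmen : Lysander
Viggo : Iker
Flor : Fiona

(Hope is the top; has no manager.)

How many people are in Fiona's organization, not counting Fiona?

Fiona directly manages Nikhil, Flor, Lev. Under Nikhil: Grace, Sable (2). Under Flor: Odalys, Pia, Judy, Iker, Viggo, Walden, Bao, Uchenna, Rafael, Lysander, Carmen, Xochitl, Bram, Idris, Sylvie, Theo, Wes (17). Lev has no reports. So Fiona's organization is 3 direct reports plus everyone under them: 3 + 18 + 1 = 22.

22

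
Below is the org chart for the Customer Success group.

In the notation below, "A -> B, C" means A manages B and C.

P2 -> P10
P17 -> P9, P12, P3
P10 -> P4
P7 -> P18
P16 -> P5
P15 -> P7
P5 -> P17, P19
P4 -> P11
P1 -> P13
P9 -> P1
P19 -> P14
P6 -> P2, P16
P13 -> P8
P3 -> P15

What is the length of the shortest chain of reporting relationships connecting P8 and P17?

4

P8 is in P17's organization: the chain from P8 up to P17 is P8 → P13 → P1 → P9 → P17, which is 4 links.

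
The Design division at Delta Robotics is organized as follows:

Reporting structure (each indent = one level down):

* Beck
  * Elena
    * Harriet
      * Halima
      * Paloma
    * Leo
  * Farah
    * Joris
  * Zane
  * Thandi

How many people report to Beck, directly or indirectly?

Beck directly manages Elena, Farah, Zane, Thandi. Under Elena: Leo, Harriet, Paloma, Halima (4). Under Farah: Joris (1). Zane has no reports. Thandi has no reports. So Beck's organization is 4 direct reports plus everyone under them: 5 + 2 + 1 + 1 = 9.

9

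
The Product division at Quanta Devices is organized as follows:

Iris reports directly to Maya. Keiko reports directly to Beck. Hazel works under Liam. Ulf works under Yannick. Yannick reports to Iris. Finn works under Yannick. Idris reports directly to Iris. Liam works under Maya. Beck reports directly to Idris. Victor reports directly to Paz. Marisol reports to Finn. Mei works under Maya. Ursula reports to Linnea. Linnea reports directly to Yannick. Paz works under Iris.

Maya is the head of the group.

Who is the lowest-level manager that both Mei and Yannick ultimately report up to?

Maya

Mei's chain of managers is Maya. Yannick's chain of managers is Iris, Maya. The first manager that appears in both chains is Maya.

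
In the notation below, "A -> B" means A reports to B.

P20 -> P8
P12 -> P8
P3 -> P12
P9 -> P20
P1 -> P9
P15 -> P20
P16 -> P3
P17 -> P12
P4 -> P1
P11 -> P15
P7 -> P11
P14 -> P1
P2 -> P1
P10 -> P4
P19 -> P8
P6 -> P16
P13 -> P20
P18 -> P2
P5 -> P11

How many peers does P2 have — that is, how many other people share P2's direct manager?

2

P2 reports to P1. P1's other direct reports are P4, P14 — 2 peers.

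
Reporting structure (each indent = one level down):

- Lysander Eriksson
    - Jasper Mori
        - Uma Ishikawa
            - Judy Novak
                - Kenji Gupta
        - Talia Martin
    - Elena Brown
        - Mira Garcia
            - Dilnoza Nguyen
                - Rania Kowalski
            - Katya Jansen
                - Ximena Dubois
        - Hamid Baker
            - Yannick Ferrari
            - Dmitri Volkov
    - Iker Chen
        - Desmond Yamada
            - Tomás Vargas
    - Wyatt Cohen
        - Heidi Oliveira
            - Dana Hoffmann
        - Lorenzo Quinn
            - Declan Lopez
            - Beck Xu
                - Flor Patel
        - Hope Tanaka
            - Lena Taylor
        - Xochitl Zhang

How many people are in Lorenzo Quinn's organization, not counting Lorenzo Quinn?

Lorenzo Quinn directly manages Declan Lopez, Beck Xu. Declan Lopez has no reports. Under Beck Xu: Flor Patel (1). So Lorenzo Quinn's organization is 2 direct reports plus everyone under them: 1 + 2 = 3.

3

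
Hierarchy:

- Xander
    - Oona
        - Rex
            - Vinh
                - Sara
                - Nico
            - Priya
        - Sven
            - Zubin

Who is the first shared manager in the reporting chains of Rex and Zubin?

Oona

Rex's chain of managers is Oona, Xander. Zubin's chain of managers is Sven, Oona, Xander. The first manager that appears in both chains is Oona.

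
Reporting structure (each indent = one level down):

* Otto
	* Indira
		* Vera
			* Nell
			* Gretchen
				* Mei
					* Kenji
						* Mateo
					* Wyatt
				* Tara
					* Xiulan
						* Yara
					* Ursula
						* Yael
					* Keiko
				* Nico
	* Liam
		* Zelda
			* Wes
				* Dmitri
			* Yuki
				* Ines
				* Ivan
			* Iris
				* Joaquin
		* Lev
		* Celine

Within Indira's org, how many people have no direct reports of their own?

7

The people in Indira's organization with no one reporting to them are Nico, Keiko, Yael, Yara, Wyatt, Mateo, Nell. That is 7.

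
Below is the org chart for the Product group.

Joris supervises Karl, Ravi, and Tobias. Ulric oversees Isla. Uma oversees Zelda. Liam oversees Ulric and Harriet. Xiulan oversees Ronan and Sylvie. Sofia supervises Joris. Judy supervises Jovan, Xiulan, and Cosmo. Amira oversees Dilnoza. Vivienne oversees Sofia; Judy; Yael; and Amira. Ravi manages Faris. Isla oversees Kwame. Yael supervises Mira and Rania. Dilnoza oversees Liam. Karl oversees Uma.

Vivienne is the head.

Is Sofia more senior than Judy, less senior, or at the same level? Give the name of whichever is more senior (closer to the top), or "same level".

Both Sofia and Judy are 1 level below Vivienne.

same level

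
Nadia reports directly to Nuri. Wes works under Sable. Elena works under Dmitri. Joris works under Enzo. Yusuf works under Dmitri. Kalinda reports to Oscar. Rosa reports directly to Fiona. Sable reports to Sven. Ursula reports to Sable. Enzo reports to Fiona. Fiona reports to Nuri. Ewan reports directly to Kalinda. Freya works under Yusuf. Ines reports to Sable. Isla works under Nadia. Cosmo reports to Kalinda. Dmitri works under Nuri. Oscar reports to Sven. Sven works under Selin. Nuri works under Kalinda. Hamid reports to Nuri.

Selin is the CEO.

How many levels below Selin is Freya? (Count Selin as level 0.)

Chain from Freya up to Selin: Freya → Yusuf → Dmitri → Nuri → Kalinda → Oscar → Sven → Selin. That is 7 steps up, so Freya is 7 levels below Selin.

7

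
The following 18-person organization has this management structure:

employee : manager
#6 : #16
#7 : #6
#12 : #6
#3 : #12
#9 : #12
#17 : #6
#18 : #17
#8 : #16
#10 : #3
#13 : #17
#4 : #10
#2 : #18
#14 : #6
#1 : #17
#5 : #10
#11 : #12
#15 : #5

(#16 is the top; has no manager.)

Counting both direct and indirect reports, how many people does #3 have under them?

#3 directly manages #10. Under #10: #5, #15, #4 (3). That's 4 in total.

4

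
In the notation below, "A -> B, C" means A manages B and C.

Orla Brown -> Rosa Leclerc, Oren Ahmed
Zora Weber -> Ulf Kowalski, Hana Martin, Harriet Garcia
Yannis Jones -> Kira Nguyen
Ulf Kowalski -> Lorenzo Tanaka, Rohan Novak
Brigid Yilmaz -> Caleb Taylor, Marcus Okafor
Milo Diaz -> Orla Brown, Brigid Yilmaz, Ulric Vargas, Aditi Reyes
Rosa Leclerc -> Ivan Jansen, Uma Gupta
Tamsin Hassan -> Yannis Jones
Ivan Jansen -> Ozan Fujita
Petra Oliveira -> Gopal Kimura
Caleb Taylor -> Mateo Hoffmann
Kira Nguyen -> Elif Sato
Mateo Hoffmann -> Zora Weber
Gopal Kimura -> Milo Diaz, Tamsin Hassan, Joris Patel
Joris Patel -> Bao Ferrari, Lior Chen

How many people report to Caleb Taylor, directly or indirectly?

Caleb Taylor directly manages Mateo Hoffmann. Under Mateo Hoffmann: Zora Weber, Harriet Garcia, Hana Martin, Ulf Kowalski, Rohan Novak, Lorenzo Tanaka (6). That's 7 in total.

7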